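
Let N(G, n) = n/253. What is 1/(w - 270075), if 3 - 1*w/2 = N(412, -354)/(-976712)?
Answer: -61777034/16684061795523 ≈ -3.7028e-6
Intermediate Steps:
N(G, n) = n/253 (N(G, n) = n*(1/253) = n/253)
w = 370662027/61777034 (w = 6 - 2*(1/253)*(-354)/(-976712) = 6 - (-708)*(-1)/(253*976712) = 6 - 2*177/123554068 = 6 - 177/61777034 = 370662027/61777034 ≈ 6.0000)
1/(w - 270075) = 1/(370662027/61777034 - 270075) = 1/(-16684061795523/61777034) = -61777034/16684061795523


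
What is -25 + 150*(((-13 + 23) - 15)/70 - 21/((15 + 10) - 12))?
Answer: -25300/91 ≈ -278.02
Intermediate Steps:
-25 + 150*(((-13 + 23) - 15)/70 - 21/((15 + 10) - 12)) = -25 + 150*((10 - 15)*(1/70) - 21/(25 - 12)) = -25 + 150*(-5*1/70 - 21/13) = -25 + 150*(-1/14 - 21*1/13) = -25 + 150*(-1/14 - 21/13) = -25 + 150*(-307/182) = -25 - 23025/91 = -25300/91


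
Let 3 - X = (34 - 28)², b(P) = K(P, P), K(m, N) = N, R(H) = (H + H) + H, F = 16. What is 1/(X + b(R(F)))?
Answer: 1/15 ≈ 0.066667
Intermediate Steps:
R(H) = 3*H (R(H) = 2*H + H = 3*H)
b(P) = P
X = -33 (X = 3 - (34 - 28)² = 3 - 1*6² = 3 - 1*36 = 3 - 36 = -33)
1/(X + b(R(F))) = 1/(-33 + 3*16) = 1/(-33 + 48) = 1/15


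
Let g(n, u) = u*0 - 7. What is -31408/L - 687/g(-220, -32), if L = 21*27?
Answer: 24239/567 ≈ 42.750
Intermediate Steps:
g(n, u) = -7 (g(n, u) = 0 - 7 = -7)
L = 567
-31408/L - 687/g(-220, -32) = -31408/567 - 687/(-7) = -31408*1/567 - 687*(-⅐) = -31408/567 + 687/7 = 24239/567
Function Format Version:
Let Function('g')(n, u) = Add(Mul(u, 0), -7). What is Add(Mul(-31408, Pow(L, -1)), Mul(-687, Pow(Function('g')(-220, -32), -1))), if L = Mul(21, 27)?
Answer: Rational(24239, 567) ≈ 42.750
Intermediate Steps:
Function('g')(n, u) = -7 (Function('g')(n, u) = Add(0, -7) = -7)
L = 567
Add(Mul(-31408, Pow(L, -1)), Mul(-687, Pow(Function('g')(-220, -32), -1))) = Add(Mul(-31408, Pow(567, -1)), Mul(-687, Pow(-7, -1))) = Add(Mul(-31408, Rational(1, 567)), Mul(-687, Rational(-1, 7))) = Add(Rational(-31408, 567), Rational(687, 7)) = Rational(24239, 567)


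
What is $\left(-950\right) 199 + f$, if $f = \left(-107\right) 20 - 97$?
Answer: $-191287$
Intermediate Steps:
$f = -2237$ ($f = -2140 - 97 = -2237$)
$\left(-950\right) 199 + f = \left(-950\right) 199 - 2237 = -189050 - 2237 = -191287$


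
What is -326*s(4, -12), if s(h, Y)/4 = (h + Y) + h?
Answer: 5216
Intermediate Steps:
s(h, Y) = 4*Y + 8*h (s(h, Y) = 4*((h + Y) + h) = 4*((Y + h) + h) = 4*(Y + 2*h) = 4*Y + 8*h)
-326*s(4, -12) = -326*(4*(-12) + 8*4) = -326*(-48 + 32) = -326*(-16) = 5216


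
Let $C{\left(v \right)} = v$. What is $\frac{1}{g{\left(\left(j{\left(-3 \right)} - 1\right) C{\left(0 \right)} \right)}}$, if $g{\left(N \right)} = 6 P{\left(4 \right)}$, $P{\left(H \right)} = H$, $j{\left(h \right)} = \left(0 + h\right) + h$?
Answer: $\frac{1}{24} \approx 0.041667$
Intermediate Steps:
$j{\left(h \right)} = 2 h$ ($j{\left(h \right)} = h + h = 2 h$)
$g{\left(N \right)} = 24$ ($g{\left(N \right)} = 6 \cdot 4 = 24$)
$\frac{1}{g{\left(\left(j{\left(-3 \right)} - 1\right) C{\left(0 \right)} \right)}} = \frac{1}{24}$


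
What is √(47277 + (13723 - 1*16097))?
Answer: √44903 ≈ 211.90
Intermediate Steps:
√(47277 + (13723 - 1*16097)) = √(47277 + (13723 - 16097)) = √(47277 - 2374) = √44903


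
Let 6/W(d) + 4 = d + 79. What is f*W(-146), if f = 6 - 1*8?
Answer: 12/71 ≈ 0.16901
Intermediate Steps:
W(d) = 6/(75 + d) (W(d) = 6/(-4 + (d + 79)) = 6/(-4 + (79 + d)) = 6/(75 + d))
f = -2 (f = 6 - 8 = -2)
f*W(-146) = -12/(75 - 146) = -12/(-71) = -12*(-1)/71 = -2*(-6/71) = 12/71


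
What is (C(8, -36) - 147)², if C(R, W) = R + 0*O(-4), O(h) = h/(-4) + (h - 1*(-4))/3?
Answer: 19321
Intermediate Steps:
O(h) = 4/3 + h/12 (O(h) = h*(-¼) + (h + 4)*(⅓) = -h/4 + (4 + h)*(⅓) = -h/4 + (4/3 + h/3) = 4/3 + h/12)
C(R, W) = R (C(R, W) = R + 0*(4/3 + (1/12)*(-4)) = R + 0*(4/3 - ⅓) = R + 0*1 = R + 0 = R)
(C(8, -36) - 147)² = (8 - 147)² = (-139)² = 19321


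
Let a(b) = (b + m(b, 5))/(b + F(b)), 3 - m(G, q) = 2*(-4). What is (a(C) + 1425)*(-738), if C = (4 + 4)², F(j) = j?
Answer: -67333275/64 ≈ -1.0521e+6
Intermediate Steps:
m(G, q) = 11 (m(G, q) = 3 - 2*(-4) = 3 - 1*(-8) = 3 + 8 = 11)
C = 64 (C = 8² = 64)
a(b) = (11 + b)/(2*b) (a(b) = (b + 11)/(b + b) = (11 + b)/((2*b)) = (11 + b)*(1/(2*b)) = (11 + b)/(2*b))
(a(C) + 1425)*(-738) = ((½)*(11 + 64)/64 + 1425)*(-738) = ((½)*(1/64)*75 + 1425)*(-738) = (75/128 + 1425)*(-738) = (182475/128)*(-738) = -67333275/64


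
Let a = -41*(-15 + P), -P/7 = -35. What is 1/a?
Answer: -1/9430 ≈ -0.00010604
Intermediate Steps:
P = 245 (P = -7*(-35) = 245)
a = -9430 (a = -41*(-15 + 245) = -41*230 = -9430)
1/a = 1/(-9430) = -1/9430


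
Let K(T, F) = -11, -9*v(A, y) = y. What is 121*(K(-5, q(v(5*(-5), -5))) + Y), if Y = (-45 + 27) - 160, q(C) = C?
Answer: -22869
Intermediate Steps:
v(A, y) = -y/9
Y = -178 (Y = -18 - 160 = -178)
121*(K(-5, q(v(5*(-5), -5))) + Y) = 121*(-11 - 178) = 121*(-189) = -22869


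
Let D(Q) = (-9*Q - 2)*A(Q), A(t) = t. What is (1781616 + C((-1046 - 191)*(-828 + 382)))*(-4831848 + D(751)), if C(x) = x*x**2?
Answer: -1664022665610002204202616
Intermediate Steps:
D(Q) = Q*(-2 - 9*Q) (D(Q) = (-9*Q - 2)*Q = (-2 - 9*Q)*Q = Q*(-2 - 9*Q))
C(x) = x**3
(1781616 + C((-1046 - 191)*(-828 + 382)))*(-4831848 + D(751)) = (1781616 + ((-1046 - 191)*(-828 + 382))**3)*(-4831848 - 1*751*(2 + 9*751)) = (1781616 + (-1237*(-446))**3)*(-4831848 - 1*751*(2 + 6759)) = (1781616 + 551702**3)*(-4831848 - 1*751*6761) = (1781616 + 167924349656960408)*(-4831848 - 5077511) = 167924349658742024*(-9909359) = -1664022665610002204202616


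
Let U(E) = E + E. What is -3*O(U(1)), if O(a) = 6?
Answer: -18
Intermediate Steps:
U(E) = 2*E
-3*O(U(1)) = -3*6 = -18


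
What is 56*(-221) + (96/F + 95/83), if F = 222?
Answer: -38001853/3071 ≈ -12374.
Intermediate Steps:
56*(-221) + (96/F + 95/83) = 56*(-221) + (96/222 + 95/83) = -12376 + (96*(1/222) + 95*(1/83)) = -12376 + (16/37 + 95/83) = -12376 + 4843/3071 = -38001853/3071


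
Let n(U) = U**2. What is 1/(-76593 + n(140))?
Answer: -1/56993 ≈ -1.7546e-5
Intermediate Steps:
1/(-76593 + n(140)) = 1/(-76593 + 140**2) = 1/(-76593 + 19600) = 1/(-56993) = -1/56993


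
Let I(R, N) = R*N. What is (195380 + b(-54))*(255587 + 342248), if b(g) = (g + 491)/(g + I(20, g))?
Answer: 18922373050615/162 ≈ 1.1680e+11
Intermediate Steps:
I(R, N) = N*R
b(g) = (491 + g)/(21*g) (b(g) = (g + 491)/(g + g*20) = (491 + g)/(g + 20*g) = (491 + g)/((21*g)) = (491 + g)*(1/(21*g)) = (491 + g)/(21*g))
(195380 + b(-54))*(255587 + 342248) = (195380 + (1/21)*(491 - 54)/(-54))*(255587 + 342248) = (195380 + (1/21)*(-1/54)*437)*597835 = (195380 - 437/1134)*597835 = (221560483/1134)*597835 = 18922373050615/162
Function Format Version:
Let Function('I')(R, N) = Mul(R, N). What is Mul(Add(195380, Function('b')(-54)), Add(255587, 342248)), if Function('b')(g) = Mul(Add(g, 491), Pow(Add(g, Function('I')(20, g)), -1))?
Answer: Rational(18922373050615, 162) ≈ 1.1680e+11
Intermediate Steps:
Function('I')(R, N) = Mul(N, R)
Function('b')(g) = Mul(Rational(1, 21), Pow(g, -1), Add(491, g)) (Function('b')(g) = Mul(Add(g, 491), Pow(Add(g, Mul(g, 20)), -1)) = Mul(Add(491, g), Pow(Add(g, Mul(20, g)), -1)) = Mul(Add(491, g), Pow(Mul(21, g), -1)) = Mul(Add(491, g), Mul(Rational(1, 21), Pow(g, -1))) = Mul(Rational(1, 21), Pow(g, -1), Add(491, g)))
Mul(Add(195380, Function('b')(-54)), Add(255587, 342248)) = Mul(Add(195380, Mul(Rational(1, 21), Pow(-54, -1), Add(491, -54))), Add(255587, 342248)) = Mul(Add(195380, Mul(Rational(1, 21), Rational(-1, 54), 437)), 597835) = Mul(Add(195380, Rational(-437, 1134)), 597835) = Mul(Rational(221560483, 1134), 597835) = Rational(18922373050615, 162)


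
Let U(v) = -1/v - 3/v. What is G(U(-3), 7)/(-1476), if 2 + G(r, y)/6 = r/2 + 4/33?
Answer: 20/4059 ≈ 0.0049273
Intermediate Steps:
U(v) = -4/v
G(r, y) = -124/11 + 3*r (G(r, y) = -12 + 6*(r/2 + 4/33) = -12 + 6*(4/33 + r/2) = -12 + (8/11 + 3*r) = -124/11 + 3*r)
G(U(-3), 7)/(-1476) = (-124/11 + 3*(-4/(-3)))/(-1476) = (-124/11 + 3*(-4*(-1/3)))*(-1/1476) = (-124/11 + 3*(4/3))*(-1/1476) = (-124/11 + 4)*(-1/1476) = -80/11*(-1/1476) = 20/4059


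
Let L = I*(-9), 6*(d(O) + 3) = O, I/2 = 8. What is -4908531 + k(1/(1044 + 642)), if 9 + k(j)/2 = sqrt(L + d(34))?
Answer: -4908549 + 4*I*sqrt(318)/3 ≈ -4.9086e+6 + 23.777*I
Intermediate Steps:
I = 16 (I = 2*8 = 16)
d(O) = -3 + O/6
L = -144 (L = 16*(-9) = -144)
k(j) = -18 + 4*I*sqrt(318)/3 (k(j) = -18 + 2*sqrt(-144 + (-3 + (1/6)*34)) = -18 + 2*sqrt(-144 + (-3 + 17/3)) = -18 + 2*sqrt(-144 + 8/3) = -18 + 2*sqrt(-424/3) = -18 + 2*(2*I*sqrt(318)/3) = -18 + 4*I*sqrt(318)/3)
-4908531 + k(1/(1044 + 642)) = -4908531 + (-18 + 4*I*sqrt(318)/3) = -4908549 + 4*I*sqrt(318)/3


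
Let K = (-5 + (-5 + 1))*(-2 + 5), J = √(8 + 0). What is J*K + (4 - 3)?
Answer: 1 - 54*√2 ≈ -75.368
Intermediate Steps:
J = 2*√2 (J = √8 = 2*√2 ≈ 2.8284)
K = -27 (K = (-5 - 4)*3 = -9*3 = -27)
J*K + (4 - 3) = (2*√2)*(-27) + (4 - 3) = -54*√2 + 1 = 1 - 54*√2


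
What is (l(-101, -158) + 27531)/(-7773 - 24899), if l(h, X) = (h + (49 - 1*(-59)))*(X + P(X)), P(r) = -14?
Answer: -26327/32672 ≈ -0.80580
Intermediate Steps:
l(h, X) = (-14 + X)*(108 + h) (l(h, X) = (h + (49 - 1*(-59)))*(X - 14) = (h + (49 + 59))*(-14 + X) = (h + 108)*(-14 + X) = (108 + h)*(-14 + X) = (-14 + X)*(108 + h))
(l(-101, -158) + 27531)/(-7773 - 24899) = ((-1512 - 14*(-101) + 108*(-158) - 158*(-101)) + 27531)/(-7773 - 24899) = ((-1512 + 1414 - 17064 + 15958) + 27531)/(-32672) = (-1204 + 27531)*(-1/32672) = 26327*(-1/32672) = -26327/32672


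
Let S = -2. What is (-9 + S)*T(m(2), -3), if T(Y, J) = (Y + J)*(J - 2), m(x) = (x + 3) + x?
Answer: 220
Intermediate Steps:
m(x) = 3 + 2*x (m(x) = (3 + x) + x = 3 + 2*x)
T(Y, J) = (-2 + J)*(J + Y) (T(Y, J) = (J + Y)*(-2 + J) = (-2 + J)*(J + Y))
(-9 + S)*T(m(2), -3) = (-9 - 2)*((-3)² - 2*(-3) - 2*(3 + 2*2) - 3*(3 + 2*2)) = -11*(9 + 6 - 2*(3 + 4) - 3*(3 + 4)) = -11*(9 + 6 - 2*7 - 3*7) = -11*(9 + 6 - 14 - 21) = -11*(-20) = 220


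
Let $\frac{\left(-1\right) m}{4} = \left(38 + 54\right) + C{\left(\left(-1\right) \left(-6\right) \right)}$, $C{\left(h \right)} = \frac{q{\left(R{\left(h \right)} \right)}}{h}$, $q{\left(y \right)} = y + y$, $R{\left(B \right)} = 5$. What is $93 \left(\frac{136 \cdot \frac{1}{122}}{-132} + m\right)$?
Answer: $- \frac{23380851}{671} \approx -34845.0$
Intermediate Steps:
$q{\left(y \right)} = 2 y$
$C{\left(h \right)} = \frac{10}{h}$ ($C{\left(h \right)} = \frac{2 \cdot 5}{h} = \frac{10}{h}$)
$m = - \frac{1124}{3}$ ($m = - 4 \left(\left(38 + 54\right) + \frac{10}{\left(-1\right) \left(-6\right)}\right) = - 4 \left(92 + \frac{10}{6}\right) = - 4 \left(92 + 10 \cdot \frac{1}{6}\right) = - 4 \left(92 + \frac{5}{3}\right) = \left(-4\right) \frac{281}{3} = - \frac{1124}{3} \approx -374.67$)
$93 \left(\frac{136 \cdot \frac{1}{122}}{-132} + m\right) = 93 \left(\frac{136 \cdot \frac{1}{122}}{-132} - \frac{1124}{3}\right) = 93 \left(136 \cdot \frac{1}{122} \left(- \frac{1}{132}\right) - \frac{1124}{3}\right) = 93 \left(\frac{68}{61} \left(- \frac{1}{132}\right) - \frac{1124}{3}\right) = 93 \left(- \frac{17}{2013} - \frac{1124}{3}\right) = 93 \left(- \frac{251407}{671}\right) = - \frac{23380851}{671}$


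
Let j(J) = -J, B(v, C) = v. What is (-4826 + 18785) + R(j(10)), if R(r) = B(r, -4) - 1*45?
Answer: 13904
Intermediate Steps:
R(r) = -45 + r (R(r) = r - 1*45 = r - 45 = -45 + r)
(-4826 + 18785) + R(j(10)) = (-4826 + 18785) + (-45 - 1*10) = 13959 + (-45 - 10) = 13959 - 55 = 13904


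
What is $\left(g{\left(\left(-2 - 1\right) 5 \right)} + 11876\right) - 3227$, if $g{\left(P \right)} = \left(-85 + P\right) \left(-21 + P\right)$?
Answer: $12249$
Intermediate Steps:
$\left(g{\left(\left(-2 - 1\right) 5 \right)} + 11876\right) - 3227 = \left(\left(1785 + \left(\left(-2 - 1\right) 5\right)^{2} - 106 \left(-2 - 1\right) 5\right) + 11876\right) - 3227 = \left(\left(1785 + \left(\left(-3\right) 5\right)^{2} - 106 \left(\left(-3\right) 5\right)\right) + 11876\right) - 3227 = \left(\left(1785 + \left(-15\right)^{2} - -1590\right) + 11876\right) - 3227 = \left(\left(1785 + 225 + 1590\right) + 11876\right) - 3227 = \left(3600 + 11876\right) - 3227 = 15476 - 3227 = 12249$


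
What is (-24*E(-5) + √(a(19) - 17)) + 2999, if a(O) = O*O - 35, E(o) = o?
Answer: 3119 + √309 ≈ 3136.6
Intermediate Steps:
a(O) = -35 + O² (a(O) = O² - 35 = -35 + O²)
(-24*E(-5) + √(a(19) - 17)) + 2999 = (-24*(-5) + √((-35 + 19²) - 17)) + 2999 = (120 + √((-35 + 361) - 17)) + 2999 = (120 + √(326 - 17)) + 2999 = (120 + √309) + 2999 = 3119 + √309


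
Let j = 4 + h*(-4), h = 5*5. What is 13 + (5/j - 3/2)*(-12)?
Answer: 253/8 ≈ 31.625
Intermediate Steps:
h = 25
j = -96 (j = 4 + 25*(-4) = 4 - 100 = -96)
13 + (5/j - 3/2)*(-12) = 13 + (5/(-96) - 3/2)*(-12) = 13 + (5*(-1/96) - 3*1/2)*(-12) = 13 + (-5/96 - 3/2)*(-12) = 13 - 149/96*(-12) = 13 + 149/8 = 253/8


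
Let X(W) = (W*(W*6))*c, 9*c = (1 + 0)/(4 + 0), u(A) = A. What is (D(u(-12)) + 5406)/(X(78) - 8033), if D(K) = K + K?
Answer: -5382/7019 ≈ -0.76678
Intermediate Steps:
c = 1/36 (c = ((1 + 0)/(4 + 0))/9 = (1/4)/9 = (1*(¼))/9 = (⅑)*(¼) = 1/36 ≈ 0.027778)
X(W) = W²/6 (X(W) = (W*(W*6))*(1/36) = (W*(6*W))*(1/36) = (6*W²)*(1/36) = W²/6)
D(K) = 2*K
(D(u(-12)) + 5406)/(X(78) - 8033) = (2*(-12) + 5406)/((⅙)*78² - 8033) = (-24 + 5406)/((⅙)*6084 - 8033) = 5382/(1014 - 8033) = 5382/(-7019) = 5382*(-1/7019) = -5382/7019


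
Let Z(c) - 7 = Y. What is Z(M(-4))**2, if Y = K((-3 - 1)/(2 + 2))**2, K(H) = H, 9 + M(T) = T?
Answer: 64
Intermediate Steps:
M(T) = -9 + T
Y = 1 (Y = ((-3 - 1)/(2 + 2))**2 = (-4/4)**2 = (-4*1/4)**2 = (-1)**2 = 1)
Z(c) = 8 (Z(c) = 7 + 1 = 8)
Z(M(-4))**2 = 8**2 = 64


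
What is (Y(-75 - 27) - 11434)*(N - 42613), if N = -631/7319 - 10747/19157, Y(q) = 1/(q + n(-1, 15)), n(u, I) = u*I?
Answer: 7993046265650077181/16404579711 ≈ 4.8724e+8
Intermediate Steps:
n(u, I) = I*u
Y(q) = 1/(-15 + q) (Y(q) = 1/(q + 15*(-1)) = 1/(q - 15) = 1/(-15 + q))
N = -90745360/140210083 (N = -631*1/7319 - 10747*1/19157 = -631/7319 - 10747/19157 = -90745360/140210083 ≈ -0.64721)
(Y(-75 - 27) - 11434)*(N - 42613) = (1/(-15 + (-75 - 27)) - 11434)*(-90745360/140210083 - 42613) = (1/(-15 - 102) - 11434)*(-5974863012239/140210083) = (1/(-117) - 11434)*(-5974863012239/140210083) = (-1/117 - 11434)*(-5974863012239/140210083) = -1337779/117*(-5974863012239/140210083) = 7993046265650077181/16404579711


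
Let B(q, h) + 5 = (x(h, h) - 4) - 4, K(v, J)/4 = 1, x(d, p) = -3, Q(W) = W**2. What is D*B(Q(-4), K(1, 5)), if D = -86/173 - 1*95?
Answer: 264336/173 ≈ 1528.0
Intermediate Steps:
K(v, J) = 4 (K(v, J) = 4*1 = 4)
B(q, h) = -16 (B(q, h) = -5 + ((-3 - 4) - 4) = -5 + (-7 - 4) = -5 - 11 = -16)
D = -16521/173 (D = -86*1/173 - 95 = -86/173 - 95 = -16521/173 ≈ -95.497)
D*B(Q(-4), K(1, 5)) = -16521/173*(-16) = 264336/173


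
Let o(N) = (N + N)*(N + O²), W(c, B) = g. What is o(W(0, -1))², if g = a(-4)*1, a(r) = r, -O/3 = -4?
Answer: 1254400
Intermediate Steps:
O = 12 (O = -3*(-4) = 12)
g = -4 (g = -4*1 = -4)
W(c, B) = -4
o(N) = 2*N*(144 + N) (o(N) = (N + N)*(N + 12²) = (2*N)*(N + 144) = (2*N)*(144 + N) = 2*N*(144 + N))
o(W(0, -1))² = (2*(-4)*(144 - 4))² = (2*(-4)*140)² = (-1120)² = 1254400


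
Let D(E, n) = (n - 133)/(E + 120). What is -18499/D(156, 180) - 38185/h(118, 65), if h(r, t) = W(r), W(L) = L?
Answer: -604270127/5546 ≈ -1.0896e+5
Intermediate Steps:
h(r, t) = r
D(E, n) = (-133 + n)/(120 + E)
-18499/D(156, 180) - 38185/h(118, 65) = -18499*(120 + 156)/(-133 + 180) - 38185/118 = -18499/(47/276) - 38185*1/118 = -18499/((1/276)*47) - 38185/118 = -18499/47/276 - 38185/118 = -18499*276/47 - 38185/118 = -5105724/47 - 38185/118 = -604270127/5546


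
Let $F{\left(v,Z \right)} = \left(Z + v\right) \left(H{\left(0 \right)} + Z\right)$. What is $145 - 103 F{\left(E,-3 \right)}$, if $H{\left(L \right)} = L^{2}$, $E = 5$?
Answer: $763$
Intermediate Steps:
$F{\left(v,Z \right)} = Z \left(Z + v\right)$ ($F{\left(v,Z \right)} = \left(Z + v\right) \left(0^{2} + Z\right) = \left(Z + v\right) \left(0 + Z\right) = \left(Z + v\right) Z = Z \left(Z + v\right)$)
$145 - 103 F{\left(E,-3 \right)} = 145 - 103 \left(- 3 \left(-3 + 5\right)\right) = 145 - 103 \left(\left(-3\right) 2\right) = 145 - -618 = 145 + 618 = 763$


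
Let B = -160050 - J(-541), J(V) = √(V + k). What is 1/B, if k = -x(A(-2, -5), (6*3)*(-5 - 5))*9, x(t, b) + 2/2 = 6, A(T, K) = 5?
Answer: I/(√586 - 160050*I) ≈ -6.248e-6 + 9.4501e-10*I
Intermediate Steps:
x(t, b) = 5 (x(t, b) = -1 + 6 = 5)
k = -45 (k = -1*5*9 = -5*9 = -45)
J(V) = √(-45 + V) (J(V) = √(V - 45) = √(-45 + V))
B = -160050 - I*√586 (B = -160050 - √(-45 - 541) = -160050 - √(-586) = -160050 - I*√586 ≈ -1.6005e+5 - 24.207*I)
1/B = 1/(-160050 - I*√586)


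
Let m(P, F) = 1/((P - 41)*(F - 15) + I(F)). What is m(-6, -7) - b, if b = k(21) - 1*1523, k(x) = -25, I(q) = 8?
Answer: 1613017/1042 ≈ 1548.0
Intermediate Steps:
m(P, F) = 1/(8 + (-41 + P)*(-15 + F)) (m(P, F) = 1/((P - 41)*(F - 15) + 8) = 1/((-41 + P)*(-15 + F) + 8) = 1/(8 + (-41 + P)*(-15 + F)))
b = -1548 (b = -25 - 1*1523 = -25 - 1523 = -1548)
m(-6, -7) - b = 1/(623 - 41*(-7) - 15*(-6) - 7*(-6)) - 1*(-1548) = 1/(623 + 287 + 90 + 42) + 1548 = 1/1042 + 1548 = 1613017/1042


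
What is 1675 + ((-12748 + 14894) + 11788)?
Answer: 15609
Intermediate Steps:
1675 + ((-12748 + 14894) + 11788) = 1675 + (2146 + 11788) = 1675 + 13934 = 15609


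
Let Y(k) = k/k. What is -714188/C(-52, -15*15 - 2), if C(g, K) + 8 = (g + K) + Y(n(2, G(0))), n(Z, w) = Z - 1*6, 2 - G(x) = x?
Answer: 357094/143 ≈ 2497.2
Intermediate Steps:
G(x) = 2 - x
n(Z, w) = -6 + Z (n(Z, w) = Z - 6 = -6 + Z)
Y(k) = 1
C(g, K) = -7 + K + g (C(g, K) = -8 + ((g + K) + 1) = -8 + ((K + g) + 1) = -8 + (1 + K + g) = -7 + K + g)
-714188/C(-52, -15*15 - 2) = -714188/(-7 + (-15*15 - 2) - 52) = -714188/(-7 + (-225 - 2) - 52) = -714188/(-7 - 227 - 52) = -714188/(-286) = -714188*(-1/286) = 357094/143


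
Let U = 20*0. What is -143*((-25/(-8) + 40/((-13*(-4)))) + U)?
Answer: -4455/8 ≈ -556.88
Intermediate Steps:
U = 0
-143*((-25/(-8) + 40/((-13*(-4)))) + U) = -143*((-25/(-8) + 40/((-13*(-4)))) + 0) = -143*((-25*(-1/8) + 40/52) + 0) = -143*((25/8 + 40*(1/52)) + 0) = -143*((25/8 + 10/13) + 0) = -143*(405/104 + 0) = -143*405/104 = -4455/8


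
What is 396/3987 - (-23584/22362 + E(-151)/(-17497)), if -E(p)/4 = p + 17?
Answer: 102664608628/86665842951 ≈ 1.1846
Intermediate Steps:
E(p) = -68 - 4*p (E(p) = -4*(p + 17) = -4*(17 + p) = -68 - 4*p)
396/3987 - (-23584/22362 + E(-151)/(-17497)) = 396/3987 - (-23584/22362 + (-68 - 4*(-151))/(-17497)) = 396*(1/3987) - (-23584*1/22362 + (-68 + 604)*(-1/17497)) = 44/443 - (-11792/11181 + 536*(-1/17497)) = 44/443 - (-11792/11181 - 536/17497) = 44/443 - 1*(-212317640/195633957) = 44/443 + 212317640/195633957 = 102664608628/86665842951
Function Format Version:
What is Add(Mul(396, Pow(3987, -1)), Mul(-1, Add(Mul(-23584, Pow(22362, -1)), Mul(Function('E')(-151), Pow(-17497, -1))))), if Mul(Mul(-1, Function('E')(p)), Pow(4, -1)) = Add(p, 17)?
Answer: Rational(102664608628, 86665842951) ≈ 1.1846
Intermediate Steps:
Function('E')(p) = Add(-68, Mul(-4, p)) (Function('E')(p) = Mul(-4, Add(p, 17)) = Mul(-4, Add(17, p)) = Add(-68, Mul(-4, p)))
Add(Mul(396, Pow(3987, -1)), Mul(-1, Add(Mul(-23584, Pow(22362, -1)), Mul(Function('E')(-151), Pow(-17497, -1))))) = Add(Mul(396, Pow(3987, -1)), Mul(-1, Add(Mul(-23584, Pow(22362, -1)), Mul(Add(-68, Mul(-4, -151)), Pow(-17497, -1))))) = Add(Mul(396, Rational(1, 3987)), Mul(-1, Add(Mul(-23584, Rational(1, 22362)), Mul(Add(-68, 604), Rational(-1, 17497))))) = Add(Rational(44, 443), Mul(-1, Add(Rational(-11792, 11181), Mul(536, Rational(-1, 17497))))) = Add(Rational(44, 443), Mul(-1, Add(Rational(-11792, 11181), Rational(-536, 17497)))) = Add(Rational(44, 443), Mul(-1, Rational(-212317640, 195633957))) = Add(Rational(44, 443), Rational(212317640, 195633957)) = Rational(102664608628, 86665842951)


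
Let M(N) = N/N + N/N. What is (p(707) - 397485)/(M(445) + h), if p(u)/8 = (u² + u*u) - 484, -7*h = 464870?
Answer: -7596227/66408 ≈ -114.39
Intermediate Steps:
h = -66410 (h = -⅐*464870 = -66410)
M(N) = 2 (M(N) = 1 + 1 = 2)
p(u) = -3872 + 16*u² (p(u) = 8*((u² + u*u) - 484) = 8*((u² + u²) - 484) = 8*(2*u² - 484) = 8*(-484 + 2*u²) = -3872 + 16*u²)
(p(707) - 397485)/(M(445) + h) = ((-3872 + 16*707²) - 397485)/(2 - 66410) = ((-3872 + 16*499849) - 397485)/(-66408) = ((-3872 + 7997584) - 397485)*(-1/66408) = (7993712 - 397485)*(-1/66408) = 7596227*(-1/66408) = -7596227/66408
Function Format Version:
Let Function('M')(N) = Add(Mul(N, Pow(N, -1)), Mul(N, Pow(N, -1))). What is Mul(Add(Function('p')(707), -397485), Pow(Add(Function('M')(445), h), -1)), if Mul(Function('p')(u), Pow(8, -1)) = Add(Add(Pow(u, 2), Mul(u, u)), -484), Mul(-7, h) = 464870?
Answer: Rational(-7596227, 66408) ≈ -114.39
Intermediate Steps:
h = -66410 (h = Mul(Rational(-1, 7), 464870) = -66410)
Function('M')(N) = 2 (Function('M')(N) = Add(1, 1) = 2)
Function('p')(u) = Add(-3872, Mul(16, Pow(u, 2))) (Function('p')(u) = Mul(8, Add(Add(Pow(u, 2), Mul(u, u)), -484)) = Mul(8, Add(Add(Pow(u, 2), Pow(u, 2)), -484)) = Mul(8, Add(Mul(2, Pow(u, 2)), -484)) = Mul(8, Add(-484, Mul(2, Pow(u, 2)))) = Add(-3872, Mul(16, Pow(u, 2))))
Mul(Add(Function('p')(707), -397485), Pow(Add(Function('M')(445), h), -1)) = Mul(Add(Add(-3872, Mul(16, Pow(707, 2))), -397485), Pow(Add(2, -66410), -1)) = Mul(Add(Add(-3872, Mul(16, 499849)), -397485), Pow(-66408, -1)) = Mul(Add(Add(-3872, 7997584), -397485), Rational(-1, 66408)) = Mul(Add(7993712, -397485), Rational(-1, 66408)) = Mul(7596227, Rational(-1, 66408)) = Rational(-7596227, 66408)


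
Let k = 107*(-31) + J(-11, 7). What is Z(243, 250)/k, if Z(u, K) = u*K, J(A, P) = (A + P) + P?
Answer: -30375/1657 ≈ -18.331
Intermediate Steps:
J(A, P) = A + 2*P
Z(u, K) = K*u
k = -3314 (k = 107*(-31) + (-11 + 2*7) = -3317 + (-11 + 14) = -3317 + 3 = -3314)
Z(243, 250)/k = (250*243)/(-3314) = 60750*(-1/3314) = -30375/1657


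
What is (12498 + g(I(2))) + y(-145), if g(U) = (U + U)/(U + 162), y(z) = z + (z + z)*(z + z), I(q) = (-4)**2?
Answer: 8584333/89 ≈ 96453.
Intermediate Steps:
I(q) = 16
y(z) = z + 4*z**2 (y(z) = z + (2*z)*(2*z) = z + 4*z**2)
g(U) = 2*U/(162 + U) (g(U) = (2*U)/(162 + U) = 2*U/(162 + U))
(12498 + g(I(2))) + y(-145) = (12498 + 2*16/(162 + 16)) - 145*(1 + 4*(-145)) = (12498 + 2*16/178) - 145*(1 - 580) = (12498 + 2*16*(1/178)) - 145*(-579) = (12498 + 16/89) + 83955 = 1112338/89 + 83955 = 8584333/89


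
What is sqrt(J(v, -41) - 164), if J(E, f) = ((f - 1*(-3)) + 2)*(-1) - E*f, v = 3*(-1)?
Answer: I*sqrt(251) ≈ 15.843*I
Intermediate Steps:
v = -3
J(E, f) = -5 - f - E*f (J(E, f) = ((f + 3) + 2)*(-1) - E*f = ((3 + f) + 2)*(-1) - E*f = (5 + f)*(-1) - E*f = (-5 - f) - E*f = -5 - f - E*f)
sqrt(J(v, -41) - 164) = sqrt((-5 - 1*(-41) - 1*(-3)*(-41)) - 164) = sqrt((-5 + 41 - 123) - 164) = sqrt(-87 - 164) = sqrt(-251) = I*sqrt(251)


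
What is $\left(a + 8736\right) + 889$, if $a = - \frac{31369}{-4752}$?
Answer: $\frac{45769369}{4752} \approx 9631.6$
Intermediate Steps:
$a = \frac{31369}{4752}$ ($a = \left(-31369\right) \left(- \frac{1}{4752}\right) = \frac{31369}{4752} \approx 6.6012$)
$\left(a + 8736\right) + 889 = \left(\frac{31369}{4752} + 8736\right) + 889 = \frac{41544841}{4752} + 889 = \frac{45769369}{4752}$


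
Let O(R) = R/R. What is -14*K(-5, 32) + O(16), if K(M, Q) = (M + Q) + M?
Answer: -307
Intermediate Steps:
O(R) = 1
K(M, Q) = Q + 2*M
-14*K(-5, 32) + O(16) = -14*(32 + 2*(-5)) + 1 = -14*(32 - 10) + 1 = -14*22 + 1 = -308 + 1 = -307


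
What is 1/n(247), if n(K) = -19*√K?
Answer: -√247/4693 ≈ -0.0033489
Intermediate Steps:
1/n(247) = 1/(-19*√247) = -√247/4693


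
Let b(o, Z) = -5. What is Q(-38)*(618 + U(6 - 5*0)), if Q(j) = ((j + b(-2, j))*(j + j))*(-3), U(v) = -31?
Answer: -5754948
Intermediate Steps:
Q(j) = -6*j*(-5 + j) (Q(j) = ((j - 5)*(j + j))*(-3) = ((-5 + j)*(2*j))*(-3) = (2*j*(-5 + j))*(-3) = -6*j*(-5 + j))
Q(-38)*(618 + U(6 - 5*0)) = (6*(-38)*(5 - 1*(-38)))*(618 - 31) = (6*(-38)*(5 + 38))*587 = (6*(-38)*43)*587 = -9804*587 = -5754948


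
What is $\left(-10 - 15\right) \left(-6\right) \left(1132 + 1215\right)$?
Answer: $352050$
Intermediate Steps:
$\left(-10 - 15\right) \left(-6\right) \left(1132 + 1215\right) = \left(-25\right) \left(-6\right) 2347 = 150 \cdot 2347 = 352050$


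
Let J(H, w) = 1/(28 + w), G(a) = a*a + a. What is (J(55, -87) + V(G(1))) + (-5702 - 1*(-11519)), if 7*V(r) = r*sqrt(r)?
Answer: 343202/59 + 2*sqrt(2)/7 ≈ 5817.4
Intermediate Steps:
G(a) = a + a**2 (G(a) = a**2 + a = a + a**2)
V(r) = r**(3/2)/7 (V(r) = (r*sqrt(r))/7 = r**(3/2)/7)
(J(55, -87) + V(G(1))) + (-5702 - 1*(-11519)) = (1/(28 - 87) + (1*(1 + 1))**(3/2)/7) + (-5702 - 1*(-11519)) = (1/(-59) + (1*2)**(3/2)/7) + (-5702 + 11519) = (-1/59 + 2**(3/2)/7) + 5817 = (-1/59 + (2*sqrt(2))/7) + 5817 = (-1/59 + 2*sqrt(2)/7) + 5817 = 343202/59 + 2*sqrt(2)/7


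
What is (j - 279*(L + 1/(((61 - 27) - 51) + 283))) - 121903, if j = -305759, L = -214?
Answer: -97876575/266 ≈ -3.6796e+5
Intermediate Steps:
(j - 279*(L + 1/(((61 - 27) - 51) + 283))) - 121903 = (-305759 - 279*(-214 + 1/(((61 - 27) - 51) + 283))) - 121903 = (-305759 - 279*(-214 + 1/((34 - 51) + 283))) - 121903 = (-305759 - 279*(-214 + 1/(-17 + 283))) - 121903 = (-305759 - 279*(-214 + 1/266)) - 121903 = (-305759 - 279*(-56923/266)) - 121903 = (-305759 + 15881517/266) - 121903 = -65450377/266 - 121903 = -97876575/266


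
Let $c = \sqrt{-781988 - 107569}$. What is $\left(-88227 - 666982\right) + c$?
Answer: $-755209 + i \sqrt{889557} \approx -7.5521 \cdot 10^{5} + 943.16 i$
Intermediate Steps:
$c = i \sqrt{889557}$ ($c = \sqrt{-889557} = i \sqrt{889557} \approx 943.16 i$)
$\left(-88227 - 666982\right) + c = \left(-88227 - 666982\right) + i \sqrt{889557} = -755209 + i \sqrt{889557}$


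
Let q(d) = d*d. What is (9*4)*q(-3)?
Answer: 324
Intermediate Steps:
q(d) = d²
(9*4)*q(-3) = (9*4)*(-3)² = 36*9 = 324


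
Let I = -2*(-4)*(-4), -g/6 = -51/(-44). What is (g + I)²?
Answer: 734449/484 ≈ 1517.5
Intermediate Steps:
g = -153/22 (g = -(-306)/(-44) = -(-306)*(-1)/44 = -6*51/44 = -153/22 ≈ -6.9545)
I = -32 (I = 8*(-4) = -32)
(g + I)² = (-153/22 - 32)² = (-857/22)² = 734449/484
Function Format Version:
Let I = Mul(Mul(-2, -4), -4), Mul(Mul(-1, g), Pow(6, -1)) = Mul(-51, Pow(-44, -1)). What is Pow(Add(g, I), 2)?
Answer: Rational(734449, 484) ≈ 1517.5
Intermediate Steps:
g = Rational(-153, 22) (g = Mul(-6, Mul(-51, Pow(-44, -1))) = Mul(-6, Mul(-51, Rational(-1, 44))) = Mul(-6, Rational(51, 44)) = Rational(-153, 22) ≈ -6.9545)
I = -32 (I = Mul(8, -4) = -32)
Pow(Add(g, I), 2) = Pow(Add(Rational(-153, 22), -32), 2) = Pow(Rational(-857, 22), 2) = Rational(734449, 484)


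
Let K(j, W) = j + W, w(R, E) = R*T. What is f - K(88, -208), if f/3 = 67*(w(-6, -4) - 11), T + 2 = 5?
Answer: -5709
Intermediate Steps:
T = 3 (T = -2 + 5 = 3)
w(R, E) = 3*R (w(R, E) = R*3 = 3*R)
K(j, W) = W + j
f = -5829 (f = 3*(67*(3*(-6) - 11)) = 3*(67*(-18 - 11)) = 3*(67*(-29)) = 3*(-1943) = -5829)
f - K(88, -208) = -5829 - (-208 + 88) = -5829 - 1*(-120) = -5829 + 120 = -5709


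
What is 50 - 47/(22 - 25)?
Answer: 197/3 ≈ 65.667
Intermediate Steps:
50 - 47/(22 - 25) = 50 - 47/(-3) = 50 - 1/3*(-47) = 50 + 47/3 = 197/3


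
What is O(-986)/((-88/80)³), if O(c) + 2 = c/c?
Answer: 1000/1331 ≈ 0.75132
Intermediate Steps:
O(c) = -1 (O(c) = -2 + c/c = -2 + 1 = -1)
O(-986)/((-88/80)³) = -1/((-88/80)³) = -1/((-88*1/80)³) = -1/((-11/10)³) = -1/(-1331/1000) = -1*(-1000/1331) = 1000/1331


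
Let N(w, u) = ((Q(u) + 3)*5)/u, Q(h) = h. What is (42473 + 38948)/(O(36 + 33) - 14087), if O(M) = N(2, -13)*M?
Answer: -1058473/179681 ≈ -5.8908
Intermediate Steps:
N(w, u) = (15 + 5*u)/u (N(w, u) = ((u + 3)*5)/u = ((3 + u)*5)/u = (15 + 5*u)/u)
O(M) = 50*M/13 (O(M) = (5 + 15/(-13))*M = (5 + 15*(-1/13))*M = (5 - 15/13)*M = 50*M/13)
(42473 + 38948)/(O(36 + 33) - 14087) = (42473 + 38948)/(50*(36 + 33)/13 - 14087) = 81421/((50/13)*69 - 14087) = 81421/(3450/13 - 14087) = 81421/(-179681/13) = 81421*(-13/179681) = -1058473/179681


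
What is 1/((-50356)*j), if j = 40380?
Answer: -1/2033375280 ≈ -4.9179e-10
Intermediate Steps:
1/((-50356)*j) = 1/(-50356*40380) = -1/50356*1/40380 = -1/2033375280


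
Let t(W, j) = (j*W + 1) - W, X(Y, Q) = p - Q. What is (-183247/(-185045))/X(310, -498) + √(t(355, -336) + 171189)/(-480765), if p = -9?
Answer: 183247/90487005 - √51555/480765 ≈ 0.0015528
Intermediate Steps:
X(Y, Q) = -9 - Q
t(W, j) = 1 - W + W*j (t(W, j) = (W*j + 1) - W = (1 + W*j) - W = 1 - W + W*j)
(-183247/(-185045))/X(310, -498) + √(t(355, -336) + 171189)/(-480765) = (-183247/(-185045))/(-9 - 1*(-498)) + √((1 - 1*355 + 355*(-336)) + 171189)/(-480765) = (-183247*(-1/185045))/(-9 + 498) + √((1 - 355 - 119280) + 171189)*(-1/480765) = (183247/185045)/489 + √(-119634 + 171189)*(-1/480765) = (183247/185045)*(1/489) + √51555*(-1/480765) = 183247/90487005 - √51555/480765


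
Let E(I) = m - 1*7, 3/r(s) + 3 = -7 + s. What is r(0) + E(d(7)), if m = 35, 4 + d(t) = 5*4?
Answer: 277/10 ≈ 27.700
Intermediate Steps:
d(t) = 16 (d(t) = -4 + 5*4 = -4 + 20 = 16)
r(s) = 3/(-10 + s) (r(s) = 3/(-3 + (-7 + s)) = 3/(-10 + s))
E(I) = 28 (E(I) = 35 - 1*7 = 35 - 7 = 28)
r(0) + E(d(7)) = 3/(-10 + 0) + 28 = 3/(-10) + 28 = 3*(-1/10) + 28 = -3/10 + 28 = 277/10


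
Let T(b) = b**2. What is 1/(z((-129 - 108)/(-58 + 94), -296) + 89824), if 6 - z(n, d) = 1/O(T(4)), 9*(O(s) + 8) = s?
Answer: 56/5030489 ≈ 1.1132e-5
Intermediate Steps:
O(s) = -8 + s/9
z(n, d) = 345/56 (z(n, d) = 6 - 1/(-8 + (1/9)*4**2) = 6 - 1/(-8 + (1/9)*16) = 6 - 1/(-8 + 16/9) = 6 - 1/(-56/9) = 6 - 1*(-9/56) = 6 + 9/56 = 345/56)
1/(z((-129 - 108)/(-58 + 94), -296) + 89824) = 1/(345/56 + 89824) = 1/(5030489/56) = 56/5030489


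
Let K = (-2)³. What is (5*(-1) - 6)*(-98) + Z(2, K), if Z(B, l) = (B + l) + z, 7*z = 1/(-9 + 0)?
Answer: 67535/63 ≈ 1072.0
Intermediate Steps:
z = -1/63 (z = 1/(7*(-9 + 0)) = (⅐)/(-9) = (⅐)*(-⅑) = -1/63 ≈ -0.015873)
K = -8
Z(B, l) = -1/63 + B + l (Z(B, l) = (B + l) - 1/63 = -1/63 + B + l)
(5*(-1) - 6)*(-98) + Z(2, K) = (5*(-1) - 6)*(-98) + (-1/63 + 2 - 8) = (-5 - 6)*(-98) - 379/63 = -11*(-98) - 379/63 = 1078 - 379/63 = 67535/63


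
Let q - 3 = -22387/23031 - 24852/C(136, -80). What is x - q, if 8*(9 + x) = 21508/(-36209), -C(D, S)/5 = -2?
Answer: 20632230795023/8339294790 ≈ 2474.1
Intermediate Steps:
C(D, S) = 10 (C(D, S) = -5*(-2) = 10)
q = -285949676/115155 (q = 3 + (-22387/23031 - 24852/10) = 3 + (-22387*1/23031 - 24852*⅒) = 3 + (-22387/23031 - 12426/5) = 3 - 286295141/115155 = -285949676/115155 ≈ -2483.2)
x = -657139/72418 (x = -9 + (21508/(-36209))/8 = -9 + (21508*(-1/36209))/8 = -9 + (⅛)*(-21508/36209) = -9 - 5377/72418 = -657139/72418 ≈ -9.0742)
x - q = -657139/72418 - 1*(-285949676/115155) = -657139/72418 + 285949676/115155 = 20632230795023/8339294790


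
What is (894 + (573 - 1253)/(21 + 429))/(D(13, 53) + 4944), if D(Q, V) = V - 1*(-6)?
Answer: 40162/225135 ≈ 0.17839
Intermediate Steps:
D(Q, V) = 6 + V (D(Q, V) = V + 6 = 6 + V)
(894 + (573 - 1253)/(21 + 429))/(D(13, 53) + 4944) = (894 + (573 - 1253)/(21 + 429))/((6 + 53) + 4944) = (894 - 680/450)/(59 + 4944) = (894 - 680*1/450)/5003 = (894 - 68/45)*(1/5003) = (40162/45)*(1/5003) = 40162/225135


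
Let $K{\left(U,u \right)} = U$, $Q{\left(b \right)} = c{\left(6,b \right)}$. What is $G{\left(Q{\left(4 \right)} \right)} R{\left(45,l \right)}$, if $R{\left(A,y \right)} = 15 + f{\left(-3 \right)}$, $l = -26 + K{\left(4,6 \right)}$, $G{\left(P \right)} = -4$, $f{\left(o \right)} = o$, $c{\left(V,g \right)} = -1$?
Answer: $-48$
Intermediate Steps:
$Q{\left(b \right)} = -1$
$l = -22$ ($l = -26 + 4 = -22$)
$R{\left(A,y \right)} = 12$ ($R{\left(A,y \right)} = 15 - 3 = 12$)
$G{\left(Q{\left(4 \right)} \right)} R{\left(45,l \right)} = \left(-4\right) 12 = -48$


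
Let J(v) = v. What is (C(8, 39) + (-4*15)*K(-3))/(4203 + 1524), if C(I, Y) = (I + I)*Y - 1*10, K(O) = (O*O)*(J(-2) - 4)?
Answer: 3854/5727 ≈ 0.67295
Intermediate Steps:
K(O) = -6*O**2 (K(O) = (O*O)*(-2 - 4) = O**2*(-6) = -6*O**2)
C(I, Y) = -10 + 2*I*Y (C(I, Y) = (2*I)*Y - 10 = 2*I*Y - 10 = -10 + 2*I*Y)
(C(8, 39) + (-4*15)*K(-3))/(4203 + 1524) = ((-10 + 2*8*39) + (-4*15)*(-6*(-3)**2))/(4203 + 1524) = ((-10 + 624) - (-360)*9)/5727 = (614 - 60*(-54))*(1/5727) = (614 + 3240)*(1/5727) = 3854*(1/5727) = 3854/5727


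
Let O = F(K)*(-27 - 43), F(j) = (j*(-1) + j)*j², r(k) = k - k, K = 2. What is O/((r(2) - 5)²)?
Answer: 0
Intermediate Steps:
r(k) = 0
F(j) = 0 (F(j) = (-j + j)*j² = 0*j² = 0)
O = 0 (O = 0*(-27 - 43) = 0*(-70) = 0)
O/((r(2) - 5)²) = 0/((0 - 5)²) = 0/((-5)²) = 0/25 = 0*(1/25) = 0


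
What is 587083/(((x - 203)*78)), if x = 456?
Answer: 587083/19734 ≈ 29.750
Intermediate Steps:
587083/(((x - 203)*78)) = 587083/(((456 - 203)*78)) = 587083/((253*78)) = 587083/19734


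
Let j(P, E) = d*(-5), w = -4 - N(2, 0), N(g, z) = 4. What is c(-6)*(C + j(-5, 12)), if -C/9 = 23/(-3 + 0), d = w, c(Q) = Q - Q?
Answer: 0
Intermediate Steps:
c(Q) = 0
w = -8 (w = -4 - 1*4 = -4 - 4 = -8)
d = -8
j(P, E) = 40 (j(P, E) = -8*(-5) = 40)
C = 69 (C = -9*23/(-3 + 0) = -9*23/(-3) = -(-3)*23 = -9*(-23/3) = 69)
c(-6)*(C + j(-5, 12)) = 0*(69 + 40) = 0*109 = 0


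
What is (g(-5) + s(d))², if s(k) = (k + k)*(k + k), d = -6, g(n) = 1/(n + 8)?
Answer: 187489/9 ≈ 20832.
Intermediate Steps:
g(n) = 1/(8 + n)
s(k) = 4*k² (s(k) = (2*k)*(2*k) = 4*k²)
(g(-5) + s(d))² = (1/(8 - 5) + 4*(-6)²)² = (1/3 + 4*36)² = (⅓ + 144)² = (433/3)² = 187489/9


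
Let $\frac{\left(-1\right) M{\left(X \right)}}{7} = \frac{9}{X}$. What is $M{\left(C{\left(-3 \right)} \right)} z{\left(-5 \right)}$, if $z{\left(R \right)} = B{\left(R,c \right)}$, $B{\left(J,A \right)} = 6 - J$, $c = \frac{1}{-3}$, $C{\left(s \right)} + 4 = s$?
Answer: $99$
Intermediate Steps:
$C{\left(s \right)} = -4 + s$
$c = - \frac{1}{3} \approx -0.33333$
$z{\left(R \right)} = 6 - R$
$M{\left(X \right)} = - \frac{63}{X}$ ($M{\left(X \right)} = - 7 \frac{9}{X} = - \frac{63}{X}$)
$M{\left(C{\left(-3 \right)} \right)} z{\left(-5 \right)} = - \frac{63}{-4 - 3} \left(6 - -5\right) = - \frac{63}{-7} \left(6 + 5\right) = \left(-63\right) \left(- \frac{1}{7}\right) 11 = 9 \cdot 11 = 99$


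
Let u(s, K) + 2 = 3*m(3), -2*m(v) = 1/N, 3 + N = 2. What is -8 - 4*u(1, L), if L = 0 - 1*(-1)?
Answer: -6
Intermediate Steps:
N = -1 (N = -3 + 2 = -1)
m(v) = ½ (m(v) = -½/(-1) = -½*(-1) = ½)
L = 1 (L = 0 + 1 = 1)
u(s, K) = -½ (u(s, K) = -2 + 3*(½) = -2 + 3/2 = -½)
-8 - 4*u(1, L) = -8 - 4*(-½) = -8 + 2 = -6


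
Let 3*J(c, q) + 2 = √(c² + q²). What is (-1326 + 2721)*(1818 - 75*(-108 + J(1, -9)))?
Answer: 13905360 - 34875*√82 ≈ 1.3590e+7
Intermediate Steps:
J(c, q) = -⅔ + √(c² + q²)/3
(-1326 + 2721)*(1818 - 75*(-108 + J(1, -9))) = (-1326 + 2721)*(1818 - 75*(-108 + (-⅔ + √(1² + (-9)²)/3))) = 1395*(1818 - 75*(-108 + (-⅔ + √(1 + 81)/3))) = 1395*(1818 - 75*(-108 + (-⅔ + √82/3))) = 1395*(1818 - 75*(-326/3 + √82/3)) = 1395*(1818 + (8150 - 25*√82)) = 1395*(9968 - 25*√82) = 13905360 - 34875*√82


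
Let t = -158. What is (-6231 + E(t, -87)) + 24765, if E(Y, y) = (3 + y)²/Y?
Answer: 1460658/79 ≈ 18489.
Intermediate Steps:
E(Y, y) = (3 + y)²/Y
(-6231 + E(t, -87)) + 24765 = (-6231 + (3 - 87)²/(-158)) + 24765 = (-6231 - 1/158*(-84)²) + 24765 = (-6231 - 1/158*7056) + 24765 = (-6231 - 3528/79) + 24765 = -495777/79 + 24765 = 1460658/79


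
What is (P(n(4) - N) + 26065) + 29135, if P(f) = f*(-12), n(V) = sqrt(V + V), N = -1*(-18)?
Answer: 55416 - 24*sqrt(2) ≈ 55382.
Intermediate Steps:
N = 18
n(V) = sqrt(2)*sqrt(V) (n(V) = sqrt(2*V) = sqrt(2)*sqrt(V))
P(f) = -12*f
(P(n(4) - N) + 26065) + 29135 = (-12*(sqrt(2)*sqrt(4) - 1*18) + 26065) + 29135 = (-12*(sqrt(2)*2 - 18) + 26065) + 29135 = (-12*(2*sqrt(2) - 18) + 26065) + 29135 = (-12*(-18 + 2*sqrt(2)) + 26065) + 29135 = ((216 - 24*sqrt(2)) + 26065) + 29135 = (26281 - 24*sqrt(2)) + 29135 = 55416 - 24*sqrt(2)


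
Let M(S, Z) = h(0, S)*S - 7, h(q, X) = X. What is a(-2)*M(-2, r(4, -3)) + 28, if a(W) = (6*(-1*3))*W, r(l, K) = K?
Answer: -80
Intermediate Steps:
a(W) = -18*W (a(W) = (6*(-3))*W = -18*W)
M(S, Z) = -7 + S² (M(S, Z) = S*S - 7 = S² - 7 = -7 + S²)
a(-2)*M(-2, r(4, -3)) + 28 = (-18*(-2))*(-7 + (-2)²) + 28 = 36*(-7 + 4) + 28 = 36*(-3) + 28 = -108 + 28 = -80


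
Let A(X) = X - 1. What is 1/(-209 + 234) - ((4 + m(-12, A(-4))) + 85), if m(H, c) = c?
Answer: -2099/25 ≈ -83.960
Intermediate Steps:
A(X) = -1 + X
1/(-209 + 234) - ((4 + m(-12, A(-4))) + 85) = 1/(-209 + 234) - ((4 + (-1 - 4)) + 85) = 1/25 - ((4 - 5) + 85) = 1/25 - (-1 + 85) = 1/25 - 1*84 = 1/25 - 84 = -2099/25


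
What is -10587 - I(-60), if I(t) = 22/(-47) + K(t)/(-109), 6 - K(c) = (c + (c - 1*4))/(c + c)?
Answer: -1627037087/153690 ≈ -10586.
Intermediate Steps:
K(c) = 6 - (-4 + 2*c)/(2*c) (K(c) = 6 - (c + (c - 1*4))/(c + c) = 6 - (c + (c - 4))/(2*c) = 6 - (c + (-4 + c))*1/(2*c) = 6 - (-4 + 2*c)*1/(2*c) = 6 - (-4 + 2*c)/(2*c))
I(t) = -2633/5123 - 2/(109*t) (I(t) = 22/(-47) + (5 + 2/t)/(-109) = 22*(-1/47) + (5 + 2/t)*(-1/109) = -22/47 + (-5/109 - 2/(109*t)) = -2633/5123 - 2/(109*t))
-10587 - I(-60) = -10587 - (-94 - 2633*(-60))/(5123*(-60)) = -10587 - (-1)*(-94 + 157980)/(5123*60) = -10587 - (-1)*157886/(5123*60) = -10587 - 1*(-78943/153690) = -10587 + 78943/153690 = -1627037087/153690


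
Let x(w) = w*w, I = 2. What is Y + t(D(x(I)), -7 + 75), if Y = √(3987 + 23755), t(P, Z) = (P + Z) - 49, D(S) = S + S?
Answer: 27 + √27742 ≈ 193.56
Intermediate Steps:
x(w) = w²
D(S) = 2*S
t(P, Z) = -49 + P + Z
Y = √27742 ≈ 166.56
Y + t(D(x(I)), -7 + 75) = √27742 + (-49 + 2*2² + (-7 + 75)) = √27742 + (-49 + 2*4 + 68) = √27742 + (-49 + 8 + 68) = √27742 + 27 = 27 + √27742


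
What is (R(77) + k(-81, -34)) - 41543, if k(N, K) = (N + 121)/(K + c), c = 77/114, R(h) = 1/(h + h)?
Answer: -24305264419/585046 ≈ -41544.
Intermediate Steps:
R(h) = 1/(2*h)
c = 77/114 (c = 77*(1/114) = 77/114 ≈ 0.67544)
k(N, K) = (121 + N)/(77/114 + K) (k(N, K) = (N + 121)/(K + 77/114) = (121 + N)/(77/114 + K))
(R(77) + k(-81, -34)) - 41543 = ((1/2)/77 + 114*(121 - 81)/(77 + 114*(-34))) - 41543 = ((1/2)*(1/77) + 114*40/(77 - 3876)) - 41543 = (1/154 + 114*40/(-3799)) - 41543 = (1/154 + 114*(-1/3799)*40) - 41543 = (1/154 - 4560/3799) - 41543 = -698441/585046 - 41543 = -24305264419/585046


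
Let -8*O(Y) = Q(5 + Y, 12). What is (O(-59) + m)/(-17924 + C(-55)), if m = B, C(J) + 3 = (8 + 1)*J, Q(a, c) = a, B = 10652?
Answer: -42635/73688 ≈ -0.57859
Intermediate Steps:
C(J) = -3 + 9*J (C(J) = -3 + (8 + 1)*J = -3 + 9*J)
O(Y) = -5/8 - Y/8 (O(Y) = -(5 + Y)/8 = -5/8 - Y/8)
m = 10652
(O(-59) + m)/(-17924 + C(-55)) = ((-5/8 - ⅛*(-59)) + 10652)/(-17924 + (-3 + 9*(-55))) = ((-5/8 + 59/8) + 10652)/(-17924 + (-3 - 495)) = (27/4 + 10652)/(-17924 - 498) = (42635/4)/(-18422) = (42635/4)*(-1/18422) = -42635/73688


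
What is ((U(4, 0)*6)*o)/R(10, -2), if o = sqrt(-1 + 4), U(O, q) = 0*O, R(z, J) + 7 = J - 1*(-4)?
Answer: 0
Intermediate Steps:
R(z, J) = -3 + J (R(z, J) = -7 + (J - 1*(-4)) = -7 + (J + 4) = -7 + (4 + J) = -3 + J)
U(O, q) = 0
o = sqrt(3) ≈ 1.7320
((U(4, 0)*6)*o)/R(10, -2) = ((0*6)*sqrt(3))/(-3 - 2) = (0*sqrt(3))/(-5) = 0*(-1/5) = 0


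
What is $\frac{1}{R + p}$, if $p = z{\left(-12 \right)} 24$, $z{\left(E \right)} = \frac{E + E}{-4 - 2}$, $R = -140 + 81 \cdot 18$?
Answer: $\frac{1}{1414} \approx 0.00070721$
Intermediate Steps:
$R = 1318$ ($R = -140 + 1458 = 1318$)
$z{\left(E \right)} = - \frac{E}{3}$ ($z{\left(E \right)} = \frac{2 E}{-6} = 2 E \left(- \frac{1}{6}\right) = - \frac{E}{3}$)
$p = 96$ ($p = \left(- \frac{1}{3}\right) \left(-12\right) 24 = 4 \cdot 24 = 96$)
$\frac{1}{R + p} = \frac{1}{1318 + 96} = \frac{1}{1414}$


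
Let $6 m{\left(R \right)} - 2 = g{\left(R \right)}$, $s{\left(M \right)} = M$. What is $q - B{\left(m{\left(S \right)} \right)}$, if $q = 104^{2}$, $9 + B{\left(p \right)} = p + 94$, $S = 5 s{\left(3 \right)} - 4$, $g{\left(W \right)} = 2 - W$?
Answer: $\frac{64393}{6} \approx 10732.0$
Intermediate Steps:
$S = 11$ ($S = 5 \cdot 3 - 4 = 15 - 4 = 11$)
$m{\left(R \right)} = \frac{2}{3} - \frac{R}{6}$ ($m{\left(R \right)} = \frac{1}{3} + \frac{2 - R}{6} = \frac{1}{3} - \left(- \frac{1}{3} + \frac{R}{6}\right) = \frac{2}{3} - \frac{R}{6}$)
$B{\left(p \right)} = 85 + p$ ($B{\left(p \right)} = -9 + \left(p + 94\right) = -9 + \left(94 + p\right) = 85 + p$)
$q = 10816$
$q - B{\left(m{\left(S \right)} \right)} = 10816 - \left(85 + \left(\frac{2}{3} - \frac{11}{6}\right)\right) = 10816 - \left(85 - \frac{7}{6}\right) = 10816 - \frac{503}{6} = \frac{64393}{6}$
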